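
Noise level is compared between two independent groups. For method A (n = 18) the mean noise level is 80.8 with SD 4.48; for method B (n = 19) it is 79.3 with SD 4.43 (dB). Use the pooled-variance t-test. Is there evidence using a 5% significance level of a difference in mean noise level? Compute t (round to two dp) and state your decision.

t = 1.02; fail to reject H0

Let group 1 = method A, group 2 = method B. H0: μ_1 = μ_2; H1: μ_1 ≠ μ_2 (two-sample pooled-variance t-test, two-sided).
s_p² = [(18−1)·4.48² + (19−1)·4.43²]/(18+19−2) = 19.8413
t = (80.8 − 79.3)/√[19.8413·(1/18 + 1/19)] = 1.02
df = n₁ + n₂ − 2 = 35
Two-sided p-value ≈ 0.313
Since p ≈ 0.313 > α = 0.05, fail to reject H0; the evidence is not statistically significant.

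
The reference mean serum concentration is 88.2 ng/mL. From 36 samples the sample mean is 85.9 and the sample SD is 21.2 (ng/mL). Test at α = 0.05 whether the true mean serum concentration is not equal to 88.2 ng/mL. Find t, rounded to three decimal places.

H0: μ = 88.2; H1: μ ≠ 88.2 (one-sample t-test, two-sided).
t = (x̄ − μ₀)/(s/√n) = (85.9 − 88.2)/(21.2/√36) = -0.651
df = n − 1 = 35
Two-sided p-value ≈ 0.519
Since p ≈ 0.519 > α = 0.05, fail to reject H0; the data do not provide sufficient evidence against H0.

-0.651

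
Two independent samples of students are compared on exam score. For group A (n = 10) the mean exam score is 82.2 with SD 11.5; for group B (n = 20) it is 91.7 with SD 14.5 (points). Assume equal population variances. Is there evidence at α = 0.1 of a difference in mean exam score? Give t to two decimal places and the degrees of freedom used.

Let group 1 = group A, group 2 = group B. H0: μ_1 = μ_2; H1: μ_1 ≠ μ_2 (two-sample pooled-variance t-test, two-sided).
s_p² = [(10−1)·11.5² + (20−1)·14.5²]/(10+20−2) = 185.179
t = (82.2 − 91.7)/√[185.179·(1/10 + 1/20)] = -1.80
df = n₁ + n₂ − 2 = 28
Two-sided p-value ≈ 0.082
Since p ≈ 0.082 < α = 0.1, reject H0; the evidence is statistically significant.

t = -1.80, df = 28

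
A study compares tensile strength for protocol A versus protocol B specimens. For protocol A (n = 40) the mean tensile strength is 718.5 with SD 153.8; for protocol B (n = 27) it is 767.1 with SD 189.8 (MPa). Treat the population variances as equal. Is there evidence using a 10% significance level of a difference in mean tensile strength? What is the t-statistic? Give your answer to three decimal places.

-1.154

Let group 1 = protocol A, group 2 = protocol B. H0: μ_1 = μ_2; H1: μ_1 ≠ μ_2 (two-sample pooled-variance t-test, two-sided).
s_p² = [(40−1)·153.8² + (27−1)·189.8²]/(40+27−2) = 28602.3
t = (718.5 − 767.1)/√[28602.3·(1/40 + 1/27)] = -1.154
df = n₁ + n₂ − 2 = 65
Two-sided p-value ≈ 0.253
Since p ≈ 0.253 > α = 0.1, fail to reject H0; the data do not provide sufficient evidence against H0.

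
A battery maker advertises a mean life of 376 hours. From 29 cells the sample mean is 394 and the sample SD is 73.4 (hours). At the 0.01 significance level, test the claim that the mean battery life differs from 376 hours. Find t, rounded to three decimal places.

H0: μ = 376; H1: μ ≠ 376 (one-sample t-test, two-sided).
t = (x̄ − μ₀)/(s/√n) = (394 − 376)/(73.4/√29) = 1.321
df = n − 1 = 28
Two-sided p-value ≈ 0.197
Since p ≈ 0.197 > α = 0.01, fail to reject H0; the data do not provide sufficient evidence against H0.

1.321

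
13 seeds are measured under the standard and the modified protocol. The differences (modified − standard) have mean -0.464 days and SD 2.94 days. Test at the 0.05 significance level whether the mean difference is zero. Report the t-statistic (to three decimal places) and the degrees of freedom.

H0: μ_d = 0; H1: μ_d ≠ 0 (paired t-test on the differences, two-sided).
t = d̄/(s_d/√n) = -0.464/(2.94/√13) = -0.569
df = n − 1 = 12
Two-sided p-value ≈ 0.5798
Since p ≈ 0.5798 > α = 0.05, fail to reject H0; the data do not provide sufficient evidence against H0.

t = -0.569, df = 12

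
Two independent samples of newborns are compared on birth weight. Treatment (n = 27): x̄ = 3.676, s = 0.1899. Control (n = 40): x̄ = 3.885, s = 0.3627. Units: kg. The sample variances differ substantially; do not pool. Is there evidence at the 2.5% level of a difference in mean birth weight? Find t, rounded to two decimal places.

Let group 1 = treatment, group 2 = control. H0: μ_1 = μ_2; H1: μ_1 ≠ μ_2 (Welch's two-sample t-test, two-sided).
t = (x̄_1 − x̄_2)/√(s_1²/n_1 + s_2²/n_2) = (3.676 − 3.885)/√(0.1899²/27 + 0.3627²/40) = -3.07
Welch–Satterthwaite df ≈ 61.82
Two-sided p-value ≈ 0.003
Since p ≈ 0.003 < α = 0.025, reject H0; the evidence is statistically significant.

-3.07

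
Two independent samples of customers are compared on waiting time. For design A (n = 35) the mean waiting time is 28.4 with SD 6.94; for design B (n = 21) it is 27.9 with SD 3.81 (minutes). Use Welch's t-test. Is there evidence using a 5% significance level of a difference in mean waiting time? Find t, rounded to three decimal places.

Let group 1 = design A, group 2 = design B. H0: μ_1 = μ_2; H1: μ_1 ≠ μ_2 (Welch's two-sample t-test, two-sided).
t = (x̄_1 − x̄_2)/√(s_1²/n_1 + s_2²/n_2) = (28.4 − 27.9)/√(6.94²/35 + 3.81²/21) = 0.348
Welch–Satterthwaite df ≈ 53.70
Two-sided p-value ≈ 0.729
Since p ≈ 0.729 > α = 0.05, fail to reject H0; the evidence is not statistically significant.

0.348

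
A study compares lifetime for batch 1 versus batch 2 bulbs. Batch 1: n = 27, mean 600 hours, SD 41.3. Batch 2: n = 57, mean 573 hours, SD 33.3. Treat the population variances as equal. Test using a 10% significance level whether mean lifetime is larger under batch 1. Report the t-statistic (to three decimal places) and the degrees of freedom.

Let group 1 = batch 1, group 2 = batch 2. H0: μ_1 = μ_2; H1: μ_1 > μ_2 (two-sample pooled-variance t-test, right-tailed).
s_p² = [(27−1)·41.3² + (57−1)·33.3²]/(27+57−2) = 1298.12
t = (600 − 573)/√[1298.12·(1/27 + 1/57)] = 3.208
df = n₁ + n₂ − 2 = 82
p-value = P(T ≥ 3.208) ≈ 0.001
Since p ≈ 0.001 < α = 0.1, reject H0; the evidence is statistically significant.

t = 3.208, df = 82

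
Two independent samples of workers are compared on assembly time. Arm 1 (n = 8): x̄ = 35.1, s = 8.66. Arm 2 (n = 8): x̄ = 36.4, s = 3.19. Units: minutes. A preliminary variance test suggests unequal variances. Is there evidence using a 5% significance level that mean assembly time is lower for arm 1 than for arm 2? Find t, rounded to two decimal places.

-0.40

Let group 1 = arm 1, group 2 = arm 2. H0: μ_1 = μ_2; H1: μ_1 < μ_2 (Welch's two-sample t-test, left-tailed).
t = (x̄_1 − x̄_2)/√(s_1²/n_1 + s_2²/n_2) = (35.1 − 36.4)/√(8.66²/8 + 3.19²/8) = -0.40
Welch–Satterthwaite df ≈ 8.87
p-value = P(T ≤ -0.40) ≈ 0.350
Since p ≈ 0.350 > α = 0.05, fail to reject H0; the evidence is not statistically significant.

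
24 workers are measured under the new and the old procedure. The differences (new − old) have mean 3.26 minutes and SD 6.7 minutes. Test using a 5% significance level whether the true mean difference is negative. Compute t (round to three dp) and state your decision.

H0: μ_d = 0; H1: μ_d < 0 (paired t-test on the differences, left-tailed).
t = d̄/(s_d/√n) = 3.26/(6.7/√24) = 2.384
df = n − 1 = 23
p-value = P(T ≤ 2.384) ≈ 0.987
Since p ≈ 0.987 > α = 0.05, fail to reject H0; the data do not provide sufficient evidence against H0.

t = 2.384; fail to reject H0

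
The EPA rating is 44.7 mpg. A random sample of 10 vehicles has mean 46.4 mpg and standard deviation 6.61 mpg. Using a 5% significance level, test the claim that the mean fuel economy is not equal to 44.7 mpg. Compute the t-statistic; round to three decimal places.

H0: μ = 44.7; H1: μ ≠ 44.7 (one-sample t-test, two-sided).
t = (x̄ − μ₀)/(s/√n) = (46.4 − 44.7)/(6.61/√10) = 0.813
df = n − 1 = 9
Two-sided p-value ≈ 0.4370
Since p ≈ 0.4370 > α = 0.05, fail to reject H0; the evidence is not statistically significant.

0.813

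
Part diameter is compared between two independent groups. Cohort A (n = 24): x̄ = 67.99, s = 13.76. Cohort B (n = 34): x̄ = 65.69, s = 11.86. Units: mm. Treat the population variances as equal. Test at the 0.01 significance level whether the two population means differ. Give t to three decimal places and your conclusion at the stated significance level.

Let group 1 = cohort A, group 2 = cohort B. H0: μ_1 = μ_2; H1: μ_1 ≠ μ_2 (two-sample pooled-variance t-test, two-sided).
s_p² = [(24−1)·13.76² + (34−1)·11.86²]/(24+34−2) = 160.652
t = (67.99 − 65.69)/√[160.652·(1/24 + 1/34)] = 0.681
df = n₁ + n₂ − 2 = 56
Two-sided p-value ≈ 0.499
Since p ≈ 0.499 > α = 0.01, fail to reject H0; the evidence is not statistically significant.

t = 0.681; fail to reject H0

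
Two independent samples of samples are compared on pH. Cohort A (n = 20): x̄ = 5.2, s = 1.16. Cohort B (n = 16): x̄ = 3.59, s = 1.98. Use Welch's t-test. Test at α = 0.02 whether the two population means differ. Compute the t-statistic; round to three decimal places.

2.881

Let group 1 = cohort A, group 2 = cohort B. H0: μ_1 = μ_2; H1: μ_1 ≠ μ_2 (Welch's two-sample t-test, two-sided).
t = (x̄_1 − x̄_2)/√(s_1²/n_1 + s_2²/n_2) = (5.2 − 3.59)/√(1.16²/20 + 1.98²/16) = 2.881
Welch–Satterthwaite df ≈ 23.00
Two-sided p-value ≈ 0.0084
Since p ≈ 0.0084 < α = 0.02, reject H0; the data support H1.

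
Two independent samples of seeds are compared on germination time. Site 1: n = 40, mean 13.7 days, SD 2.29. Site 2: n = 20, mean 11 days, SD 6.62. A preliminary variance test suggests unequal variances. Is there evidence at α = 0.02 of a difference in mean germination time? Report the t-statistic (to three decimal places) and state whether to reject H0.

t = 1.772; fail to reject H0

Let group 1 = site 1, group 2 = site 2. H0: μ_1 = μ_2; H1: μ_1 ≠ μ_2 (Welch's two-sample t-test, two-sided).
t = (x̄_1 − x̄_2)/√(s_1²/n_1 + s_2²/n_2) = (13.7 − 11)/√(2.29²/40 + 6.62²/20) = 1.772
Welch–Satterthwaite df ≈ 21.30
Two-sided p-value ≈ 0.0907
Since p ≈ 0.0907 > α = 0.02, fail to reject H0; the data do not provide sufficient evidence against H0.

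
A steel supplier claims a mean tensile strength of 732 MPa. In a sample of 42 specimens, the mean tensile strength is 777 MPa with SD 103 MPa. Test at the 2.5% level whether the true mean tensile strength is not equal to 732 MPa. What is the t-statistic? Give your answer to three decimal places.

H0: μ = 732; H1: μ ≠ 732 (one-sample t-test, two-sided).
t = (x̄ − μ₀)/(s/√n) = (777 − 732)/(103/√42) = 2.831
df = n − 1 = 41
Two-sided p-value ≈ 0.0072
Since p ≈ 0.0072 < α = 0.025, reject H0; the evidence is statistically significant.

2.831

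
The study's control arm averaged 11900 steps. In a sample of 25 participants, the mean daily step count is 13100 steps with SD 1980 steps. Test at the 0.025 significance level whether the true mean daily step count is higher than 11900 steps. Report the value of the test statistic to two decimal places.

H0: μ = 11900; H1: μ > 11900 (one-sample t-test, right-tailed).
t = (x̄ − μ₀)/(s/√n) = (13100 − 11900)/(1980/√25) = 3.03
df = n − 1 = 24
p-value = P(T ≥ 3.03) ≈ 0.0029
Since p ≈ 0.0029 < α = 0.025, reject H0; the evidence is statistically significant.

3.03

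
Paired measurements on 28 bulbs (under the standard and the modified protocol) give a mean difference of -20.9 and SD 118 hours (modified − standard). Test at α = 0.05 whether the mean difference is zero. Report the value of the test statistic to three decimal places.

-0.937

H0: μ_d = 0; H1: μ_d ≠ 0 (paired t-test on the differences, two-sided).
t = d̄/(s_d/√n) = -20.9/(118/√28) = -0.937
df = n − 1 = 27
Two-sided p-value ≈ 0.357
Since p ≈ 0.357 > α = 0.05, fail to reject H0; the evidence is not statistically significant.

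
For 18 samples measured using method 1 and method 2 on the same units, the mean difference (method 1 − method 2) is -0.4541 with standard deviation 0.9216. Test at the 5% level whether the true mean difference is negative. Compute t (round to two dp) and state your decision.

t = -2.09; reject H0

H0: μ_d = 0; H1: μ_d < 0 (paired t-test on the differences, left-tailed).
t = d̄/(s_d/√n) = -0.4541/(0.9216/√18) = -2.09
df = n − 1 = 17
p-value = P(T ≤ -2.09) ≈ 0.026
Since p ≈ 0.026 < α = 0.05, reject H0; the data support H1.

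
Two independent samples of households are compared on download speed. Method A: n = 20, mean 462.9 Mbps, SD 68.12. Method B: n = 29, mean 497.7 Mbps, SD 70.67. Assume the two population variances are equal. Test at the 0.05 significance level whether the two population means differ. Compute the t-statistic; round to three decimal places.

-1.719

Let group 1 = method A, group 2 = method B. H0: μ_1 = μ_2; H1: μ_1 ≠ μ_2 (two-sample pooled-variance t-test, two-sided).
s_p² = [(20−1)·68.12² + (29−1)·70.67²]/(20+29−2) = 4851.18
t = (462.9 − 497.7)/√[4851.18·(1/20 + 1/29)] = -1.719
df = n₁ + n₂ − 2 = 47
Two-sided p-value ≈ 0.0922
Since p ≈ 0.0922 > α = 0.05, fail to reject H0; the evidence is not statistically significant.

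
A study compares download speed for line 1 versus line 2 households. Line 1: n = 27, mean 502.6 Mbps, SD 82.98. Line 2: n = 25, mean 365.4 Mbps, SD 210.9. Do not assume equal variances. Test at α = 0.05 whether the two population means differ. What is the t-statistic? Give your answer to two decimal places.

3.04

Let group 1 = line 1, group 2 = line 2. H0: μ_1 = μ_2; H1: μ_1 ≠ μ_2 (Welch's two-sample t-test, two-sided).
t = (x̄_1 − x̄_2)/√(s_1²/n_1 + s_2²/n_2) = (502.6 − 365.4)/√(82.98²/27 + 210.9²/25) = 3.04
Welch–Satterthwaite df ≈ 30.79
Two-sided p-value ≈ 0.005
Since p ≈ 0.005 < α = 0.05, reject H0; the data support H1.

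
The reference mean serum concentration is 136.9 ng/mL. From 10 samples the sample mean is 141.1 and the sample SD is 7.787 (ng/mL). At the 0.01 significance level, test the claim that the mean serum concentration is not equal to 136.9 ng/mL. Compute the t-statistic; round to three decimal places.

1.706

H0: μ = 136.9; H1: μ ≠ 136.9 (one-sample t-test, two-sided).
t = (x̄ − μ₀)/(s/√n) = (141.1 − 136.9)/(7.787/√10) = 1.706
df = n − 1 = 9
Two-sided p-value ≈ 0.1223
Since p ≈ 0.1223 > α = 0.01, fail to reject H0; the evidence is not statistically significant.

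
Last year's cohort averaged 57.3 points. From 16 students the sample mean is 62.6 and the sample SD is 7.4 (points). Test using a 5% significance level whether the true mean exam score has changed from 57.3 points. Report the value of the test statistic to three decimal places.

2.865

H0: μ = 57.3; H1: μ ≠ 57.3 (one-sample t-test, two-sided).
t = (x̄ − μ₀)/(s/√n) = (62.6 − 57.3)/(7.4/√16) = 2.865
df = n − 1 = 15
Two-sided p-value ≈ 0.012
Since p ≈ 0.012 < α = 0.05, reject H0; the data support H1.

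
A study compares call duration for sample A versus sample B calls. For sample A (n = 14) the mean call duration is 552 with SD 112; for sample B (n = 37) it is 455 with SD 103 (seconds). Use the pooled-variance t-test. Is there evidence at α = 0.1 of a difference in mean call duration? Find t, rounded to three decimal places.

Let group 1 = sample A, group 2 = sample B. H0: μ_1 = μ_2; H1: μ_1 ≠ μ_2 (two-sample pooled-variance t-test, two-sided).
s_p² = [(14−1)·112² + (37−1)·103²]/(14+37−2) = 11122.4
t = (552 − 455)/√[11122.4·(1/14 + 1/37)] = 2.931
df = n₁ + n₂ − 2 = 49
Two-sided p-value ≈ 0.005
Since p ≈ 0.005 < α = 0.1, reject H0; the data support H1.

2.931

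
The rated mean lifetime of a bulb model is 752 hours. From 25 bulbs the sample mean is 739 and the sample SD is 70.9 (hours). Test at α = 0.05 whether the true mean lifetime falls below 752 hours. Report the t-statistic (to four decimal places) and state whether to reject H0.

H0: μ = 752; H1: μ < 752 (one-sample t-test, left-tailed).
t = (x̄ − μ₀)/(s/√n) = (739 − 752)/(70.9/√25) = -0.9168
df = n − 1 = 24
p-value = P(T ≤ -0.9168) ≈ 0.1842
Since p ≈ 0.1842 > α = 0.05, fail to reject H0; the data do not provide sufficient evidence against H0.

t = -0.9168; fail to reject H0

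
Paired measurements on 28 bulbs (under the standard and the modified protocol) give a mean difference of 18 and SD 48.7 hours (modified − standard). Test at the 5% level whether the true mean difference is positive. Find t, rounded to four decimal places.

H0: μ_d = 0; H1: μ_d > 0 (paired t-test on the differences, right-tailed).
t = d̄/(s_d/√n) = 18/(48.7/√28) = 1.9558
df = n − 1 = 27
p-value = P(T ≥ 1.9558) ≈ 0.030
Since p ≈ 0.030 < α = 0.05, reject H0; the evidence is statistically significant.

1.9558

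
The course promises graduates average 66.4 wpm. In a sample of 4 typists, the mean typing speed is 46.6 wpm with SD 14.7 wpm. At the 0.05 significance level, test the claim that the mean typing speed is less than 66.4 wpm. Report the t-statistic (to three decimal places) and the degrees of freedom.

H0: μ = 66.4; H1: μ < 66.4 (one-sample t-test, left-tailed).
t = (x̄ − μ₀)/(s/√n) = (46.6 − 66.4)/(14.7/√4) = -2.694
df = n − 1 = 3
p-value = P(T ≤ -2.694) ≈ 0.0371
Since p ≈ 0.0371 < α = 0.05, reject H0; the evidence is statistically significant.

t = -2.694, df = 3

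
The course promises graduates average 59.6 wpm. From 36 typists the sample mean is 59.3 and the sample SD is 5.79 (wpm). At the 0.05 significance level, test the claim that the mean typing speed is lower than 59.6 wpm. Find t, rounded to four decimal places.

-0.3109

H0: μ = 59.6; H1: μ < 59.6 (one-sample t-test, left-tailed).
t = (x̄ − μ₀)/(s/√n) = (59.3 − 59.6)/(5.79/√36) = -0.3109
df = n − 1 = 35
p-value = P(T ≤ -0.3109) ≈ 0.3789
Since p ≈ 0.3789 > α = 0.05, fail to reject H0; the data do not provide sufficient evidence against H0.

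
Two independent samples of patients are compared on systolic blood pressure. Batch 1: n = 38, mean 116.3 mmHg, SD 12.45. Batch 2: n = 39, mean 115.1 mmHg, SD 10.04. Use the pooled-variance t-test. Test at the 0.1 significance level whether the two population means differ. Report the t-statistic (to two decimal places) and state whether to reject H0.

Let group 1 = batch 1, group 2 = batch 2. H0: μ_1 = μ_2; H1: μ_1 ≠ μ_2 (two-sample pooled-variance t-test, two-sided).
s_p² = [(38−1)·12.45² + (39−1)·10.04²]/(38+39−2) = 127.541
t = (116.3 − 115.1)/√[127.541·(1/38 + 1/39)] = 0.47
df = n₁ + n₂ − 2 = 75
Two-sided p-value ≈ 0.6425
Since p ≈ 0.6425 > α = 0.1, fail to reject H0; the evidence is not statistically significant.

t = 0.47; fail to reject H0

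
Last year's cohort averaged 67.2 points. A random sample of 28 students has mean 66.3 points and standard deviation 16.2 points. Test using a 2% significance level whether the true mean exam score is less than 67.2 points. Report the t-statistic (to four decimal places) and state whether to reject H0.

H0: μ = 67.2; H1: μ < 67.2 (one-sample t-test, left-tailed).
t = (x̄ − μ₀)/(s/√n) = (66.3 − 67.2)/(16.2/√28) = -0.2940
df = n − 1 = 27
p-value = P(T ≤ -0.2940) ≈ 0.3855
Since p ≈ 0.3855 > α = 0.02, fail to reject H0; the data do not provide sufficient evidence against H0.

t = -0.2940; fail to reject H0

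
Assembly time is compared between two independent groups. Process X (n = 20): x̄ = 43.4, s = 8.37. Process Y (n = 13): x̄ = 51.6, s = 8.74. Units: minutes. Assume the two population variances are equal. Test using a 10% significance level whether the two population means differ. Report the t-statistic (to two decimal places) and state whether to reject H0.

Let group 1 = process X, group 2 = process Y. H0: μ_1 = μ_2; H1: μ_1 ≠ μ_2 (two-sample pooled-variance t-test, two-sided).
s_p² = [(20−1)·8.37² + (13−1)·8.74²]/(20+13−2) = 72.5075
t = (43.4 − 51.6)/√[72.5075·(1/20 + 1/13)] = -2.70
df = n₁ + n₂ − 2 = 31
Two-sided p-value ≈ 0.0110
Since p ≈ 0.0110 < α = 0.1, reject H0; the evidence is statistically significant.

t = -2.70; reject H0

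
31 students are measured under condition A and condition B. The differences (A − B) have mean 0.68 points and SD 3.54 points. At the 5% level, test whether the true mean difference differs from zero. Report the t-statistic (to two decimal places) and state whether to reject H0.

H0: μ_d = 0; H1: μ_d ≠ 0 (paired t-test on the differences, two-sided).
t = d̄/(s_d/√n) = 0.68/(3.54/√31) = 1.07
df = n − 1 = 30
Two-sided p-value ≈ 0.293
Since p ≈ 0.293 > α = 0.05, fail to reject H0; the data do not provide sufficient evidence against H0.

t = 1.07; fail to reject H0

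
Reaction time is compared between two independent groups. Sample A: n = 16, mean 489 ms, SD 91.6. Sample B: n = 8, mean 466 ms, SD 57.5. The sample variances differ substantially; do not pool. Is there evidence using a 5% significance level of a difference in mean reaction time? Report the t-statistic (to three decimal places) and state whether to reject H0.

t = 0.751; fail to reject H0

Let group 1 = sample A, group 2 = sample B. H0: μ_1 = μ_2; H1: μ_1 ≠ μ_2 (Welch's two-sample t-test, two-sided).
t = (x̄_1 − x̄_2)/√(s_1²/n_1 + s_2²/n_2) = (489 − 466)/√(91.6²/16 + 57.5²/8) = 0.751
Welch–Satterthwaite df ≈ 20.58
Two-sided p-value ≈ 0.4611
Since p ≈ 0.4611 > α = 0.05, fail to reject H0; the evidence is not statistically significant.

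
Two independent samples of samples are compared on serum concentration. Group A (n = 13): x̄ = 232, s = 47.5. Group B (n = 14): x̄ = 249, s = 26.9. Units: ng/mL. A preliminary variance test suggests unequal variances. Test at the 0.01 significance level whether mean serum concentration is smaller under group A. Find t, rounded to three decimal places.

Let group 1 = group A, group 2 = group B. H0: μ_1 = μ_2; H1: μ_1 < μ_2 (Welch's two-sample t-test, left-tailed).
t = (x̄_1 − x̄_2)/√(s_1²/n_1 + s_2²/n_2) = (232 − 249)/√(47.5²/13 + 26.9²/14) = -1.133
Welch–Satterthwaite df ≈ 18.68
p-value = P(T ≤ -1.133) ≈ 0.136
Since p ≈ 0.136 > α = 0.01, fail to reject H0; the evidence is not statistically significant.

-1.133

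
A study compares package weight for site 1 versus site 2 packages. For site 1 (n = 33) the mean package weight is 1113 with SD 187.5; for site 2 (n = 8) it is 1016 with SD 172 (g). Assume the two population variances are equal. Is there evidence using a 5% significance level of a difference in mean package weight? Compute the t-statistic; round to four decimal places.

Let group 1 = site 1, group 2 = site 2. H0: μ_1 = μ_2; H1: μ_1 ≠ μ_2 (two-sample pooled-variance t-test, two-sided).
s_p² = [(33−1)·187.5² + (8−1)·172²]/(33+8−2) = 34156.1
t = (1113 − 1016)/√[34156.1·(1/33 + 1/8)] = 1.3318
df = n₁ + n₂ − 2 = 39
Two-sided p-value ≈ 0.1906
Since p ≈ 0.1906 > α = 0.05, fail to reject H0; the evidence is not statistically significant.

1.3318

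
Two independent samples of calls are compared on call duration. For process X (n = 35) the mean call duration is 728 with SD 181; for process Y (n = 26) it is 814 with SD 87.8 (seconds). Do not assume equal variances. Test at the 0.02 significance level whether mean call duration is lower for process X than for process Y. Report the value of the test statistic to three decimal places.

Let group 1 = process X, group 2 = process Y. H0: μ_1 = μ_2; H1: μ_1 < μ_2 (Welch's two-sample t-test, left-tailed).
t = (x̄_1 − x̄_2)/√(s_1²/n_1 + s_2²/n_2) = (728 − 814)/√(181²/35 + 87.8²/26) = -2.450
Welch–Satterthwaite df ≈ 51.87
p-value = P(T ≤ -2.450) ≈ 0.0089
Since p ≈ 0.0089 < α = 0.02, reject H0; the data support H1.

-2.450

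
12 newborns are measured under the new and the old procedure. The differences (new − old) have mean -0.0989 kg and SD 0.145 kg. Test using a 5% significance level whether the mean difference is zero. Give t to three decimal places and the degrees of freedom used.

H0: μ_d = 0; H1: μ_d ≠ 0 (paired t-test on the differences, two-sided).
t = d̄/(s_d/√n) = -0.0989/(0.145/√12) = -2.363
df = n − 1 = 11
Two-sided p-value ≈ 0.0376
Since p ≈ 0.0376 < α = 0.05, reject H0; the evidence is statistically significant.

t = -2.363, df = 11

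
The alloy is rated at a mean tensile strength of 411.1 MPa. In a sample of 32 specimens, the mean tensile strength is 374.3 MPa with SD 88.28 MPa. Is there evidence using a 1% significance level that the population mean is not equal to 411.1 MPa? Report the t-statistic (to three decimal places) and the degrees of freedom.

H0: μ = 411.1; H1: μ ≠ 411.1 (one-sample t-test, two-sided).
t = (x̄ − μ₀)/(s/√n) = (374.3 − 411.1)/(88.28/√32) = -2.358
df = n − 1 = 31
Two-sided p-value ≈ 0.025
Since p ≈ 0.025 > α = 0.01, fail to reject H0; the evidence is not statistically significant.

t = -2.358, df = 31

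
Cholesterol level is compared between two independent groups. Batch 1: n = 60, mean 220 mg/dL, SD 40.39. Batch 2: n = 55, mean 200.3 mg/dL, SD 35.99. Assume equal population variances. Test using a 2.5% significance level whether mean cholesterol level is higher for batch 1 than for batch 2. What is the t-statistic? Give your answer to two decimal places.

Let group 1 = batch 1, group 2 = batch 2. H0: μ_1 = μ_2; H1: μ_1 > μ_2 (two-sample pooled-variance t-test, right-tailed).
s_p² = [(60−1)·40.39² + (55−1)·35.99²]/(60+55−2) = 1470.75
t = (220 − 200.3)/√[1470.75·(1/60 + 1/55)] = 2.75
df = n₁ + n₂ − 2 = 113
p-value = P(T ≥ 2.75) ≈ 0.003
Since p ≈ 0.003 < α = 0.025, reject H0; the evidence is statistically significant.

2.75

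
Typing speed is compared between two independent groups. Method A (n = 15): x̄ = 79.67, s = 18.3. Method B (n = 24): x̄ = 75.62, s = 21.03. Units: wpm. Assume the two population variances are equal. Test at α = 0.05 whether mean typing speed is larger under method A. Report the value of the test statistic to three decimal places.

0.614

Let group 1 = method A, group 2 = method B. H0: μ_1 = μ_2; H1: μ_1 > μ_2 (two-sample pooled-variance t-test, right-tailed).
s_p² = [(15−1)·18.3² + (24−1)·21.03²]/(15+24−2) = 401.634
t = (79.67 − 75.62)/√[401.634·(1/15 + 1/24)] = 0.614
df = n₁ + n₂ − 2 = 37
p-value = P(T ≥ 0.614) ≈ 0.2715
Since p ≈ 0.2715 > α = 0.05, fail to reject H0; the data do not provide sufficient evidence against H0.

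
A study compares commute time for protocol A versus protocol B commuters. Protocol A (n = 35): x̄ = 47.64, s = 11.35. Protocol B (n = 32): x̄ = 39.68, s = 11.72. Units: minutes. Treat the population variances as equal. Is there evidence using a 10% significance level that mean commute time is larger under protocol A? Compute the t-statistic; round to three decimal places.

2.823

Let group 1 = protocol A, group 2 = protocol B. H0: μ_1 = μ_2; H1: μ_1 > μ_2 (two-sample pooled-variance t-test, right-tailed).
s_p² = [(35−1)·11.35² + (32−1)·11.72²]/(35+32−2) = 132.893
t = (47.64 − 39.68)/√[132.893·(1/35 + 1/32)] = 2.823
df = n₁ + n₂ − 2 = 65
p-value = P(T ≥ 2.823) ≈ 0.0032
Since p ≈ 0.0032 < α = 0.1, reject H0; the evidence is statistically significant.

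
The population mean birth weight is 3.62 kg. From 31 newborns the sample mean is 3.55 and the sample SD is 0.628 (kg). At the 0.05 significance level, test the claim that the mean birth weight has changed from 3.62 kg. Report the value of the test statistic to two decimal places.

-0.62

H0: μ = 3.62; H1: μ ≠ 3.62 (one-sample t-test, two-sided).
t = (x̄ − μ₀)/(s/√n) = (3.55 − 3.62)/(0.628/√31) = -0.62
df = n − 1 = 30
Two-sided p-value ≈ 0.540
Since p ≈ 0.540 > α = 0.05, fail to reject H0; the evidence is not statistically significant.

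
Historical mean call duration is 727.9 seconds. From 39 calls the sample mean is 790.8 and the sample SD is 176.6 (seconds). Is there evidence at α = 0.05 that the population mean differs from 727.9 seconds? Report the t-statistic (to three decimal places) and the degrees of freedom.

t = 2.224, df = 38

H0: μ = 727.9; H1: μ ≠ 727.9 (one-sample t-test, two-sided).
t = (x̄ − μ₀)/(s/√n) = (790.8 − 727.9)/(176.6/√39) = 2.224
df = n − 1 = 38
Two-sided p-value ≈ 0.0321
Since p ≈ 0.0321 < α = 0.05, reject H0; the evidence is statistically significant.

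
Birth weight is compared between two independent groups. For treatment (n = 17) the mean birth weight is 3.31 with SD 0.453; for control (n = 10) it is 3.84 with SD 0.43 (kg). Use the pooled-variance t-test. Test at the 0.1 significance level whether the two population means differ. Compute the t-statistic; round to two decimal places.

-2.99

Let group 1 = treatment, group 2 = control. H0: μ_1 = μ_2; H1: μ_1 ≠ μ_2 (two-sample pooled-variance t-test, two-sided).
s_p² = [(17−1)·0.453² + (10−1)·0.43²]/(17+10−2) = 0.197898
t = (3.31 − 3.84)/√[0.197898·(1/17 + 1/10)] = -2.99
df = n₁ + n₂ − 2 = 25
Two-sided p-value ≈ 0.006
Since p ≈ 0.006 < α = 0.1, reject H0; the data support H1.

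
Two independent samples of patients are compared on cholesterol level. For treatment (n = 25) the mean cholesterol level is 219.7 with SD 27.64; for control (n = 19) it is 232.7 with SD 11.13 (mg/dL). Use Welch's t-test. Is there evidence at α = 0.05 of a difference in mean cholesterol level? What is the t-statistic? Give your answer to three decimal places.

Let group 1 = treatment, group 2 = control. H0: μ_1 = μ_2; H1: μ_1 ≠ μ_2 (Welch's two-sample t-test, two-sided).
t = (x̄_1 − x̄_2)/√(s_1²/n_1 + s_2²/n_2) = (219.7 − 232.7)/√(27.64²/25 + 11.13²/19) = -2.135
Welch–Satterthwaite df ≈ 33.31
Two-sided p-value ≈ 0.040
Since p ≈ 0.040 < α = 0.05, reject H0; the evidence is statistically significant.

-2.135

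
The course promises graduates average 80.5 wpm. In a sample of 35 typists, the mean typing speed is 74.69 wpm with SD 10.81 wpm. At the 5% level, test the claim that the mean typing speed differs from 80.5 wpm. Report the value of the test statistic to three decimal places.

H0: μ = 80.5; H1: μ ≠ 80.5 (one-sample t-test, two-sided).
t = (x̄ − μ₀)/(s/√n) = (74.69 − 80.5)/(10.81/√35) = -3.180
df = n − 1 = 34
Two-sided p-value ≈ 0.003
Since p ≈ 0.003 < α = 0.05, reject H0; the data support H1.

-3.180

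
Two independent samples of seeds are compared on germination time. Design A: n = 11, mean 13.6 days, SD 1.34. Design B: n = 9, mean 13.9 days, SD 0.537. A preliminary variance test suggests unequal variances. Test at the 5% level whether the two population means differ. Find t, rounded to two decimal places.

-0.68

Let group 1 = design A, group 2 = design B. H0: μ_1 = μ_2; H1: μ_1 ≠ μ_2 (Welch's two-sample t-test, two-sided).
t = (x̄_1 − x̄_2)/√(s_1²/n_1 + s_2²/n_2) = (13.6 − 13.9)/√(1.34²/11 + 0.537²/9) = -0.68
Welch–Satterthwaite df ≈ 13.65
Two-sided p-value ≈ 0.5086
Since p ≈ 0.5086 > α = 0.05, fail to reject H0; the evidence is not statistically significant.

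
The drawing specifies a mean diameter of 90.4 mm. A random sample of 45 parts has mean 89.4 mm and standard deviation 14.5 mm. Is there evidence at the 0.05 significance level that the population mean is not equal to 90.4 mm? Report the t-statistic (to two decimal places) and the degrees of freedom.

H0: μ = 90.4; H1: μ ≠ 90.4 (one-sample t-test, two-sided).
t = (x̄ − μ₀)/(s/√n) = (89.4 − 90.4)/(14.5/√45) = -0.46
df = n − 1 = 44
Two-sided p-value ≈ 0.646
Since p ≈ 0.646 > α = 0.05, fail to reject H0; the data do not provide sufficient evidence against H0.

t = -0.46, df = 44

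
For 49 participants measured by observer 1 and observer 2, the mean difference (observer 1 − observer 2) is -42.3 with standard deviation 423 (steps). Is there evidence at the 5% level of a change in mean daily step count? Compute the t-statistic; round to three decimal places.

H0: μ_d = 0; H1: μ_d ≠ 0 (paired t-test on the differences, two-sided).
t = d̄/(s_d/√n) = -42.3/(423/√49) = -0.700
df = n − 1 = 48
Two-sided p-value ≈ 0.4873
Since p ≈ 0.4873 > α = 0.05, fail to reject H0; the evidence is not statistically significant.

-0.700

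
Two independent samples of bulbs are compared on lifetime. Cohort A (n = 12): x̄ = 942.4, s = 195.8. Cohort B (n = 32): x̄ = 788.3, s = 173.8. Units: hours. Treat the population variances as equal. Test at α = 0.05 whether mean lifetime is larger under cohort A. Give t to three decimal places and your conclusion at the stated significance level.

t = 2.532; reject H0

Let group 1 = cohort A, group 2 = cohort B. H0: μ_1 = μ_2; H1: μ_1 > μ_2 (two-sample pooled-variance t-test, right-tailed).
s_p² = [(12−1)·195.8² + (32−1)·173.8²]/(12+32−2) = 32336
t = (942.4 − 788.3)/√[32336·(1/12 + 1/32)] = 2.532
df = n₁ + n₂ − 2 = 42
p-value = P(T ≥ 2.532) ≈ 0.0076
Since p ≈ 0.0076 < α = 0.05, reject H0; the data support H1.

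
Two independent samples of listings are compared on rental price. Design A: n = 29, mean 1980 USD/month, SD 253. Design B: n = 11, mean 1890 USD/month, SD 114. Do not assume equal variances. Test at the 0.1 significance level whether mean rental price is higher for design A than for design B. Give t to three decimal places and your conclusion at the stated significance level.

t = 1.546; reject H0

Let group 1 = design A, group 2 = design B. H0: μ_1 = μ_2; H1: μ_1 > μ_2 (Welch's two-sample t-test, right-tailed).
t = (x̄_1 − x̄_2)/√(s_1²/n_1 + s_2²/n_2) = (1980 − 1890)/√(253²/29 + 114²/11) = 1.546
Welch–Satterthwaite df ≈ 36.62
p-value = P(T ≥ 1.546) ≈ 0.0653
Since p ≈ 0.0653 < α = 0.1, reject H0; the data support H1.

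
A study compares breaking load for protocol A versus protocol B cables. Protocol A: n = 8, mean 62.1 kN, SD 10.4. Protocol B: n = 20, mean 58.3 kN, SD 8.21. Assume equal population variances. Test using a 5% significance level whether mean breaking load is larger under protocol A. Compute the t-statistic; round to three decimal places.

Let group 1 = protocol A, group 2 = protocol B. H0: μ_1 = μ_2; H1: μ_1 > μ_2 (two-sample pooled-variance t-test, right-tailed).
s_p² = [(8−1)·10.4² + (20−1)·8.21²]/(8+20−2) = 78.3768
t = (62.1 − 58.3)/√[78.3768·(1/8 + 1/20)] = 1.026
df = n₁ + n₂ − 2 = 26
p-value = P(T ≥ 1.026) ≈ 0.1572
Since p ≈ 0.1572 > α = 0.05, fail to reject H0; the data do not provide sufficient evidence against H0.

1.026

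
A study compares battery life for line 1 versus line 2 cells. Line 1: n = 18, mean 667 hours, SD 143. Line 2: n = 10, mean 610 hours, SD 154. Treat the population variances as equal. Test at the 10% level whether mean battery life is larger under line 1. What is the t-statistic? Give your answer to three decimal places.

Let group 1 = line 1, group 2 = line 2. H0: μ_1 = μ_2; H1: μ_1 > μ_2 (two-sample pooled-variance t-test, right-tailed).
s_p² = [(18−1)·143² + (10−1)·154²]/(18+10−2) = 21579.9
t = (667 − 610)/√[21579.9·(1/18 + 1/10)] = 0.984
df = n₁ + n₂ − 2 = 26
p-value = P(T ≥ 0.984) ≈ 0.1671
Since p ≈ 0.1671 > α = 0.1, fail to reject H0; the data do not provide sufficient evidence against H0.

0.984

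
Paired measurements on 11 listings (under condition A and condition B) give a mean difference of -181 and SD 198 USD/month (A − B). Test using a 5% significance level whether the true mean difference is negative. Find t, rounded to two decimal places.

-3.03

H0: μ_d = 0; H1: μ_d < 0 (paired t-test on the differences, left-tailed).
t = d̄/(s_d/√n) = -181/(198/√11) = -3.03
df = n − 1 = 10
p-value = P(T ≤ -3.03) ≈ 0.006
Since p ≈ 0.006 < α = 0.05, reject H0; the data support H1.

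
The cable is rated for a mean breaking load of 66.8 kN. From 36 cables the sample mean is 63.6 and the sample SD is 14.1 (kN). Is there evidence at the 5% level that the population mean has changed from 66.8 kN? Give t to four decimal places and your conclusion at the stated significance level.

H0: μ = 66.8; H1: μ ≠ 66.8 (one-sample t-test, two-sided).
t = (x̄ − μ₀)/(s/√n) = (63.6 − 66.8)/(14.1/√36) = -1.3617
df = n − 1 = 35
Two-sided p-value ≈ 0.182
Since p ≈ 0.182 > α = 0.05, fail to reject H0; the evidence is not statistically significant.

t = -1.3617; fail to reject H0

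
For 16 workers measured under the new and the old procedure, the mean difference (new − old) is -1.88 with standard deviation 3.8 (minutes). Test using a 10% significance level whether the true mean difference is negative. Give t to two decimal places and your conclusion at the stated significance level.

t = -1.98; reject H0

H0: μ_d = 0; H1: μ_d < 0 (paired t-test on the differences, left-tailed).
t = d̄/(s_d/√n) = -1.88/(3.8/√16) = -1.98
df = n − 1 = 15
p-value = P(T ≤ -1.98) ≈ 0.033
Since p ≈ 0.033 < α = 0.1, reject H0; the evidence is statistically significant.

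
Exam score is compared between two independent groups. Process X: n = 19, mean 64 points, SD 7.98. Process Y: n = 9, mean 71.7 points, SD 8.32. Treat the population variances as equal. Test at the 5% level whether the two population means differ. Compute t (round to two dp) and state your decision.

Let group 1 = process X, group 2 = process Y. H0: μ_1 = μ_2; H1: μ_1 ≠ μ_2 (two-sample pooled-variance t-test, two-sided).
s_p² = [(19−1)·7.98² + (9−1)·8.32²]/(19+9−2) = 65.3856
t = (64 − 71.7)/√[65.3856·(1/19 + 1/9)] = -2.35
df = n₁ + n₂ − 2 = 26
Two-sided p-value ≈ 0.0265
Since p ≈ 0.0265 < α = 0.05, reject H0; the evidence is statistically significant.

t = -2.35; reject H0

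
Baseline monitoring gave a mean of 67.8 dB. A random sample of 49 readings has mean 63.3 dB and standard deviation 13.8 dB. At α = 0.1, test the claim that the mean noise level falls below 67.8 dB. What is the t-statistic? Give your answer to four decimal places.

-2.2826

H0: μ = 67.8; H1: μ < 67.8 (one-sample t-test, left-tailed).
t = (x̄ − μ₀)/(s/√n) = (63.3 − 67.8)/(13.8/√49) = -2.2826
df = n − 1 = 48
p-value = P(T ≤ -2.2826) ≈ 0.013
Since p ≈ 0.013 < α = 0.1, reject H0; the data support H1.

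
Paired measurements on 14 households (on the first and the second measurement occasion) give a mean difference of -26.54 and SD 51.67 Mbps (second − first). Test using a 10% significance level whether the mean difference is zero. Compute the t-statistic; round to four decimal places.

-1.9219

H0: μ_d = 0; H1: μ_d ≠ 0 (paired t-test on the differences, two-sided).
t = d̄/(s_d/√n) = -26.54/(51.67/√14) = -1.9219
df = n − 1 = 13
Two-sided p-value ≈ 0.0768
Since p ≈ 0.0768 < α = 0.1, reject H0; the evidence is statistically significant.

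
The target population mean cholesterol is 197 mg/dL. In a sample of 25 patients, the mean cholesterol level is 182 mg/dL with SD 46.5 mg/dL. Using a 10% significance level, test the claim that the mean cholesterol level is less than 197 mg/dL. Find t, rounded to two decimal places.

-1.61

H0: μ = 197; H1: μ < 197 (one-sample t-test, left-tailed).
t = (x̄ − μ₀)/(s/√n) = (182 − 197)/(46.5/√25) = -1.61
df = n − 1 = 24
p-value = P(T ≤ -1.61) ≈ 0.0599
Since p ≈ 0.0599 < α = 0.1, reject H0; the data support H1.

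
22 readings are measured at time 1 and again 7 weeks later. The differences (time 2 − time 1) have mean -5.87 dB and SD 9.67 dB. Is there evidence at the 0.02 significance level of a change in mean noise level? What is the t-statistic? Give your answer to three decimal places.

-2.847

H0: μ_d = 0; H1: μ_d ≠ 0 (paired t-test on the differences, two-sided).
t = d̄/(s_d/√n) = -5.87/(9.67/√22) = -2.847
df = n − 1 = 21
Two-sided p-value ≈ 0.0096
Since p ≈ 0.0096 < α = 0.02, reject H0; the evidence is statistically significant.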